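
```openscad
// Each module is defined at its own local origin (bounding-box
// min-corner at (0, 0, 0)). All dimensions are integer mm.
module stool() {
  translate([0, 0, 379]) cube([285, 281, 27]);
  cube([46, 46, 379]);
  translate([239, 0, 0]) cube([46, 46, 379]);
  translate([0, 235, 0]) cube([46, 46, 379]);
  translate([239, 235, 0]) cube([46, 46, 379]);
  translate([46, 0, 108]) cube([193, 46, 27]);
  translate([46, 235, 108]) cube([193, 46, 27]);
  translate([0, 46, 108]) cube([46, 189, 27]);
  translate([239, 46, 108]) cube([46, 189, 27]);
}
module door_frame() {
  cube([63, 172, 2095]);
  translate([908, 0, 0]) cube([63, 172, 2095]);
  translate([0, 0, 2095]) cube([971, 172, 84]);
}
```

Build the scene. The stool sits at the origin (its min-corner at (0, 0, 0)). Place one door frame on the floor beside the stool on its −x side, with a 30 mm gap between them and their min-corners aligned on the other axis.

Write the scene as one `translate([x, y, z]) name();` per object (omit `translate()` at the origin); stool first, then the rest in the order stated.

stool();
translate([-1001, 0, 0]) door_frame();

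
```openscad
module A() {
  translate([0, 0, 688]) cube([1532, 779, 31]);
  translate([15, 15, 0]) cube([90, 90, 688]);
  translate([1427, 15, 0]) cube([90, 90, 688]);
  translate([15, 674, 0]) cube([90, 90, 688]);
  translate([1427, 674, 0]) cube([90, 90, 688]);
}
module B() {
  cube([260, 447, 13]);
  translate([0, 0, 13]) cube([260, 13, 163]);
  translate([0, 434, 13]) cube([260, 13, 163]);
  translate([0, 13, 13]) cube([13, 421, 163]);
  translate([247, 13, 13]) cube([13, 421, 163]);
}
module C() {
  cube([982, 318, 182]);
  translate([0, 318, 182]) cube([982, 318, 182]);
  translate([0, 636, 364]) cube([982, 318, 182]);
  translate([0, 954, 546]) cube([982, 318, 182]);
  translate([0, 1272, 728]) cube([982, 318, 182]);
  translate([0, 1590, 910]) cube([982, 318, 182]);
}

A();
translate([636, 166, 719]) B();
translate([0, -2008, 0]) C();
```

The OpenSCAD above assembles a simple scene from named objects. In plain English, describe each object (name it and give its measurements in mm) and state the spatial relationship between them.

A is a table: top 1532 mm (x) × 779 mm (y), 31 mm thick, upper face at z = 719 mm, on four 90×90 mm square legs, each inset 15 mm from the nearest pair of top edges, running from z = 0 to the bottom of the top.

B is an open-topped rectangular box: outside dimensions 260×447×176 mm, with a uniform wall and base thickness of 13 mm. The base is a full 260×447 slab on the floor; four walls sit on top of the base. The front and back walls (the −y and +y sides) span the full width; the two side walls fit between them.

C is a straight staircase of 6 solid steps. Each step is 982 mm wide (x), 318 mm deep (y, the going) and 182 mm tall (the rise). The first step rests on the floor; each subsequent step sits one going further in +y and one rise higher in +z, directly behind and above the previous step with no overlap.

The open box is on top of the table, centred. The staircase is on the floor beside the table on its −y side.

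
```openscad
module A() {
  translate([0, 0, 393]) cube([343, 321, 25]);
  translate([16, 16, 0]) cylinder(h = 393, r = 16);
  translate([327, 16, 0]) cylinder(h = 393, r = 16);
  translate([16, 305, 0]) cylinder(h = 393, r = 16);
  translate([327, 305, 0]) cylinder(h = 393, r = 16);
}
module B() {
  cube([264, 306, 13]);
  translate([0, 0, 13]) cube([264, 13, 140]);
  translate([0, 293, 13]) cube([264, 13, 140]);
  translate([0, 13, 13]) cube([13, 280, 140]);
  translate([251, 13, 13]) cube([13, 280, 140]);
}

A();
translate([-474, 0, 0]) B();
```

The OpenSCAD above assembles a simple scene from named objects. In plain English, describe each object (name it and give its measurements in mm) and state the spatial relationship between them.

A is a four-legged stool. The seat is a 343×321×25 mm slab whose top surface is at z = 418 mm; four round legs, each 32 mm in diameter, run from the floor (z = 0) to the underside of the seat, each leg's axis is inset half a diameter from the nearest pair of seat edges (so the leg's bounding box is flush with the corner).

B is an open-topped rectangular box: outside dimensions 264×306×153 mm, with a uniform wall and base thickness of 13 mm. The base is a full 264×306 slab on the floor; four walls sit on top of the base. The front and back walls (the −y and +y sides) span the full width; the two side walls fit between them.

The open box is on the floor beside the stool on its −x side.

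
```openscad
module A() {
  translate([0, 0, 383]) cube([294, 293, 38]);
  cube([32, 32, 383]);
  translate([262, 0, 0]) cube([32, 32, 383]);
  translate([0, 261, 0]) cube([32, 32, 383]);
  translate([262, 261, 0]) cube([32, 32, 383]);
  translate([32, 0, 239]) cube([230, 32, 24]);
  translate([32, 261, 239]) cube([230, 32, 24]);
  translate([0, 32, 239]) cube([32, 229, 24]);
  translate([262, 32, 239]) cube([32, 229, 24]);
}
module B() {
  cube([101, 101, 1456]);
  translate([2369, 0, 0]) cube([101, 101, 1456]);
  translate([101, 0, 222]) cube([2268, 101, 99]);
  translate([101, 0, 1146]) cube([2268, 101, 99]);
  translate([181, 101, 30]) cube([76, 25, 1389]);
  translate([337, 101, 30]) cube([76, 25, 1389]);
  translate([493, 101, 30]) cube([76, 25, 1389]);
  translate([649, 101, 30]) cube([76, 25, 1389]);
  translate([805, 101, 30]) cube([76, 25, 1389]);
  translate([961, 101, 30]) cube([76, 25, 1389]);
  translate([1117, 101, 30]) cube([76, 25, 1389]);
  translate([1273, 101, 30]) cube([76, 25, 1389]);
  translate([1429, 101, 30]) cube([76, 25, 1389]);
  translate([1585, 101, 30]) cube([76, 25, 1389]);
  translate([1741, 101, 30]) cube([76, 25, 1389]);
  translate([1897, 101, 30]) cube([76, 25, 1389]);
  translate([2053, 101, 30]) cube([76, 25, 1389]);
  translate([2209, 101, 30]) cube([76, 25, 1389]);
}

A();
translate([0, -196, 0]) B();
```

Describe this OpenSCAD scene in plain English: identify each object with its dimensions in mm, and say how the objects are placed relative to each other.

A is a simple wooden stool: a rectangular seat 294 mm (x) by 293 mm (y), 38 mm thick, top face at z = 421 mm, on four square legs, each 32×32 mm in cross-section. The legs rest on z = 0, each flush with a corner of the seat. Four stretchers, 32 mm wide and 24 mm tall, connect adjacent legs with their undersides at z = 239 mm, each running between the inner faces of the legs it joins and aligned with the legs' outer faces on the other axis.

B is a fence section. Two 101×101 mm posts, 1456 mm tall, stand on the floor with a clear span of 2268 mm between their inner faces. Two horizontal rails of 101×99 mm section span the gap between the posts with their undersides at z = 222 mm and z = 1146 mm, flush with the posts' −y face. 14 pickets, each 76 mm wide, 25 mm thick and 1389 mm tall, are fixed to the +y face of the rails with their bottoms at z = 30 mm, evenly spaced across the span with equal gaps (rounded down to the nearest mm) at the −x end and between each pair — any rounding remainder accumulates at the +x end.

The fence section is on the floor beside the stool on its −y side.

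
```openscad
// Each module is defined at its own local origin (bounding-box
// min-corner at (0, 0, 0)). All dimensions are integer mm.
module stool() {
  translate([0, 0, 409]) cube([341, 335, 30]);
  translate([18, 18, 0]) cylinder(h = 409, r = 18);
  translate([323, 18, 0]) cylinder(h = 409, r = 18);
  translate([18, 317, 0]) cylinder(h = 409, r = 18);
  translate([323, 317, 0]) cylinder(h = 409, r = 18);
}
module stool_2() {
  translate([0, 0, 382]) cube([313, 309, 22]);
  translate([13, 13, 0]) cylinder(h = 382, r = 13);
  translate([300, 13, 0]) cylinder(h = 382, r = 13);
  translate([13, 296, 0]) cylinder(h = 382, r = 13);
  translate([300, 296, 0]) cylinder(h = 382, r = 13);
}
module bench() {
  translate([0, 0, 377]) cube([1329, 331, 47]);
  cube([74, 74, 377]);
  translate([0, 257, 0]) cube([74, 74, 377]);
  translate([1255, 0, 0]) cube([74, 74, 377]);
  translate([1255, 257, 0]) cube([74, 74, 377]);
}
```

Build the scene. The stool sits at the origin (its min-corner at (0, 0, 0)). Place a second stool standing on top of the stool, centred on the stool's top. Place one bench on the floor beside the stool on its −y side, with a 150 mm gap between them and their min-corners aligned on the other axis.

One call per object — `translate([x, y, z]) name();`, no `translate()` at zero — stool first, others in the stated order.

stool();
translate([14, 13, 439]) stool_2();
translate([0, -481, 0]) bench();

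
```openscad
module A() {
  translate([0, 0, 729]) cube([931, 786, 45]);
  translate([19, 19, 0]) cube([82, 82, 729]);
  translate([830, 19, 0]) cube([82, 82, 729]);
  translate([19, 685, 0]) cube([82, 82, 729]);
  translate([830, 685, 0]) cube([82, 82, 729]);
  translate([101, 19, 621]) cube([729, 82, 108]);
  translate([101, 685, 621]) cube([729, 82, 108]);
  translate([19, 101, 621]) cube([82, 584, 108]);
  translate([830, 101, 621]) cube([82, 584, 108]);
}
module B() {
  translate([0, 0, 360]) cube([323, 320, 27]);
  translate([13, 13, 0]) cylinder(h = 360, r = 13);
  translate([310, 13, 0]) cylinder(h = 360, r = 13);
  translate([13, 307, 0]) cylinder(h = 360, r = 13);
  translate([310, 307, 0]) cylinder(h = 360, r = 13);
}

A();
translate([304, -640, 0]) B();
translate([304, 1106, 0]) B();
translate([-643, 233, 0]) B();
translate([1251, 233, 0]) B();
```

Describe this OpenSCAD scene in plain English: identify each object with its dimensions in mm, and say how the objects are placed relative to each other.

A is a table with a 931×786 mm rectangular top, 45 mm thick, top surface at z = 774 mm, supported by four 82×82 mm square legs, each inset 19 mm from the nearest pair of top edges, running from the floor. Four apron rails, 82 mm thick and 108 mm tall, run between adjacent legs with their top edges flush with the underside of the top and their outer faces flush with the legs' outer faces.

B is a four-legged stool. The seat is 323×320 mm, 27 mm thick, top at z = 387 mm. It stands on four round legs, each 26 mm in diameter, from z = 0 to the seat underside, each leg's axis is inset half a diameter from the nearest pair of seat edges (so the leg's bounding box is flush with the corner).

Four stools sit around the table at the −y, +y, −x, +x sides.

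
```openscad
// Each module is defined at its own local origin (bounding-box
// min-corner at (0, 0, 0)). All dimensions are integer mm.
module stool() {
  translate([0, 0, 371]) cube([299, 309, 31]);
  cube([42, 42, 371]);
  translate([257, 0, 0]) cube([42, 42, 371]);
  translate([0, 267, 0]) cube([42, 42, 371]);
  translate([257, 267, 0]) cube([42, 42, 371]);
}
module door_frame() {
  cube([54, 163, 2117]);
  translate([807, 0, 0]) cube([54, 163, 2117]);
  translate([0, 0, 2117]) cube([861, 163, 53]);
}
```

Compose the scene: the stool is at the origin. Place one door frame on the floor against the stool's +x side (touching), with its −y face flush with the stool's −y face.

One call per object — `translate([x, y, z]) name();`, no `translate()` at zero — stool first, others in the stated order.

stool();
translate([299, 0, 0]) door_frame();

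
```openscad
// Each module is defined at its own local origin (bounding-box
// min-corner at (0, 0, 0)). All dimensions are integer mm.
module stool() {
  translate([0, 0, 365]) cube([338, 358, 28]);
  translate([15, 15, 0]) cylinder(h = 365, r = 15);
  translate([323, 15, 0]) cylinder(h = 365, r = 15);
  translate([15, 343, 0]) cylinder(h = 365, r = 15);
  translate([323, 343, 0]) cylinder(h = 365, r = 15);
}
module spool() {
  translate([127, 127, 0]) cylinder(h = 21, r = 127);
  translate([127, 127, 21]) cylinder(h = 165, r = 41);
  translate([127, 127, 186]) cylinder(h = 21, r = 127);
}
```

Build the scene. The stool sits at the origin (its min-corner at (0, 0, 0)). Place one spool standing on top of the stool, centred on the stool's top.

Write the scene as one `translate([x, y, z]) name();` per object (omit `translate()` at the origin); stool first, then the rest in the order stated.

stool();
translate([42, 52, 393]) spool();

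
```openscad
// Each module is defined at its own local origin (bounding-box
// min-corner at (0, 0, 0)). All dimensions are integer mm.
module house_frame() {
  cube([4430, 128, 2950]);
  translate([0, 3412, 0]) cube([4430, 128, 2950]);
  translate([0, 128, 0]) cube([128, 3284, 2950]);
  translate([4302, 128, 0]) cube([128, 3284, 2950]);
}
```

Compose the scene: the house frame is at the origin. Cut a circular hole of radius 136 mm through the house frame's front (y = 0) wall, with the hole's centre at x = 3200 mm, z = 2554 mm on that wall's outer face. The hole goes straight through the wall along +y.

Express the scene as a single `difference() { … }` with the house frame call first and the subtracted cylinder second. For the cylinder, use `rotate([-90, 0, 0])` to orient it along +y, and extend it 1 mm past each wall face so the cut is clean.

difference() {
  house_frame();
  translate([3200, -1, 2554]) rotate([-90, 0, 0]) cylinder(h = 130, r = 136);
}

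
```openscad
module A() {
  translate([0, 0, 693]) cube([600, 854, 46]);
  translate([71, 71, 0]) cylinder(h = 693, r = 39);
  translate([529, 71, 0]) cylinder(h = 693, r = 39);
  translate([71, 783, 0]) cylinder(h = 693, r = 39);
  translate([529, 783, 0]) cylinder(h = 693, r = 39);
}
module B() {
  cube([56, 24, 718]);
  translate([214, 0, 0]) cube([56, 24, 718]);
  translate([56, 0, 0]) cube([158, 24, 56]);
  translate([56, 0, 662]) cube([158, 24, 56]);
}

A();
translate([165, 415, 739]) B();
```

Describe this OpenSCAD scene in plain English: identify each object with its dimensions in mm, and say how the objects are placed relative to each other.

A is a table: top 600 mm (x) × 854 mm (y), 46 mm thick, upper face at z = 739 mm, on four round legs of 78 mm diameter, each leg's bounding box inset 32 mm from the nearest pair of top edges, running from z = 0 to the bottom of the top.

B is a picture frame with a 158×606 mm rectangular opening (x by z) and a uniform 56 mm border on every side. Frame depth is 24 mm along y. It is built from two vertical stiles running the full outside height and two horizontal rails spanning the gap between the stiles.

The picture frame is on top of the table, centred.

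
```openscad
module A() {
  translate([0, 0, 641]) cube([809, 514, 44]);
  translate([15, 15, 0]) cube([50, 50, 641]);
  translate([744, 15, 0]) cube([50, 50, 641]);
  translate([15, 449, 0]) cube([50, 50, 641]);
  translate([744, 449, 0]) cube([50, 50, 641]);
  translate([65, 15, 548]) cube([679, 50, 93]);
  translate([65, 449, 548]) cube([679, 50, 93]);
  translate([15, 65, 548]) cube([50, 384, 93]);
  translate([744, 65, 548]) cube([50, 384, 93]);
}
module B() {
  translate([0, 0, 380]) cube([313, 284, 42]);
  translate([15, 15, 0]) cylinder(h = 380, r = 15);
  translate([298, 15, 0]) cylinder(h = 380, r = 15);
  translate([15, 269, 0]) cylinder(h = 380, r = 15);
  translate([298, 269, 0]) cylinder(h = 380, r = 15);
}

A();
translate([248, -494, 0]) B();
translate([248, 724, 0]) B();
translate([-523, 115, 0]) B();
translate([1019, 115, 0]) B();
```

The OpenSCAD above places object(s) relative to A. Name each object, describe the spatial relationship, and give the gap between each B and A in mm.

A is a table. B is a stool. Four stools sit around the table at the −y, +y, −x, +x sides. The gap between each stool and the table is 210 mm.

Each stool's nearest face is 210 mm from the table's bounding box.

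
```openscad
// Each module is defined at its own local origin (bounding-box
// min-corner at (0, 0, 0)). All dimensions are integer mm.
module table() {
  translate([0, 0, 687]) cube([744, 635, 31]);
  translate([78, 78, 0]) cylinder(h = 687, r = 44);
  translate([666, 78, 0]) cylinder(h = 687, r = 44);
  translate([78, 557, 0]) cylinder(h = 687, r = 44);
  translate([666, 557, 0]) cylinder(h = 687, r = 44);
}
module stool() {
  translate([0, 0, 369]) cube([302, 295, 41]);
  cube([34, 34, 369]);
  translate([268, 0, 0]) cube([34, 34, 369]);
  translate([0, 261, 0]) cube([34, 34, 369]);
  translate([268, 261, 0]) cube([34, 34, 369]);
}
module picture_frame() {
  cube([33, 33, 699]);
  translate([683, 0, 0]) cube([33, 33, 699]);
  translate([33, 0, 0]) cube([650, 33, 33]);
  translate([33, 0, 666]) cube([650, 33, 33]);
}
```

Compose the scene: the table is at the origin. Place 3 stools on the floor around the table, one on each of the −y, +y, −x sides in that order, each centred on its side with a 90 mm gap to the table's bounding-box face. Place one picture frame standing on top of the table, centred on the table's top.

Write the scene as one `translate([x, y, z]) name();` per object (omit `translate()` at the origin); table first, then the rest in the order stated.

table();
translate([221, -385, 0]) stool();
translate([221, 725, 0]) stool();
translate([-392, 170, 0]) stool();
translate([14, 301, 718]) picture_frame();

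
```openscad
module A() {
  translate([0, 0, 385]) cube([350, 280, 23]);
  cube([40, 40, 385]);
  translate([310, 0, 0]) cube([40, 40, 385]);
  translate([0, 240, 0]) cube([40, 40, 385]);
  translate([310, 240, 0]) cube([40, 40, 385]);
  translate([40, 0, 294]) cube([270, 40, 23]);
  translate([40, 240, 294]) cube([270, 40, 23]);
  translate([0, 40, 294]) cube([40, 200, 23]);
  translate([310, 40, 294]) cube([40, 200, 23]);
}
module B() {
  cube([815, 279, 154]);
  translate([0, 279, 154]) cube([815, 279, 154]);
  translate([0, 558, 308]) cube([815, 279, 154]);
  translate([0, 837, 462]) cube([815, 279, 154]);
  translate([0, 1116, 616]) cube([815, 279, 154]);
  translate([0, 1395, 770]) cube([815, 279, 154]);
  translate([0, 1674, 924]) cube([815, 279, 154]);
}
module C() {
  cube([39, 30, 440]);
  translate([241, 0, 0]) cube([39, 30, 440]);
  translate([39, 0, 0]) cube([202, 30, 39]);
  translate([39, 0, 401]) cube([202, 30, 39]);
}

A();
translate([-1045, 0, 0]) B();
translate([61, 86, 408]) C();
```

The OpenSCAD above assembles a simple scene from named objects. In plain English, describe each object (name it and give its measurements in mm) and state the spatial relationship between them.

A is a four-legged stool. The seat is a 350×280×23 mm slab whose top surface is at z = 408 mm; four square legs, each 40×40 mm in cross-section, run from the floor (z = 0) to the underside of the seat, each flush with a corner of the seat. Four stretchers, 40 mm wide and 23 mm tall, connect adjacent legs with their undersides at z = 294 mm, each running between the inner faces of the legs it joins and aligned with the legs' outer faces on the other axis.

B is a straight staircase of 7 solid steps. Each step is 815 mm wide (x), 279 mm deep (y, the going) and 154 mm tall (the rise). The first step rests on the floor; each subsequent step sits one going further in +y and one rise higher in +z, directly behind and above the previous step with no overlap.

C is a picture frame with a 202×362 mm rectangular opening (x by z) and a uniform 39 mm border on every side. Frame depth is 30 mm along y. It is built from two vertical stiles running the full outside height and two horizontal rails spanning the gap between the stiles.

The staircase is on the floor beside the stool on its −x side. The picture frame is on top of the stool.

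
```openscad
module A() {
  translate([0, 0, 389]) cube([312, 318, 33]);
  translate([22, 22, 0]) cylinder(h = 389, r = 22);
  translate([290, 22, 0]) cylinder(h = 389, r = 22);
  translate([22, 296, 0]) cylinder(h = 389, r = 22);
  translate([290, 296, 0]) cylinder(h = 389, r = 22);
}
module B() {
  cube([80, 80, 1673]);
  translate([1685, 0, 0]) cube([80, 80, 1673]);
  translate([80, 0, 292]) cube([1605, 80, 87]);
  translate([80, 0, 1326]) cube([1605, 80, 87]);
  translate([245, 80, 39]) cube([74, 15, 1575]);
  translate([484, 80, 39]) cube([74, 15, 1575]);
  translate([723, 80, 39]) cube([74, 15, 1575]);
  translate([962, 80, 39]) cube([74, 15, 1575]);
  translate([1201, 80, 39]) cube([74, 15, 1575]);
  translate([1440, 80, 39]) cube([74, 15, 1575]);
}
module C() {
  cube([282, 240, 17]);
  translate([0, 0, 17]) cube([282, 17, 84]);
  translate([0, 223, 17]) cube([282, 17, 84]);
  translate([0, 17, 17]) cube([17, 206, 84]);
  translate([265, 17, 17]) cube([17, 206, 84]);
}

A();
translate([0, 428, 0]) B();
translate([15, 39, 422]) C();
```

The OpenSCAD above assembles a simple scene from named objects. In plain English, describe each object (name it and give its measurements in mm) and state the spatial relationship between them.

A is a simple wooden stool: a rectangular seat 312 mm (x) by 318 mm (y), 33 mm thick, top face at z = 422 mm, on four round legs, each 44 mm in diameter. The legs rest on z = 0, each leg's axis is inset half a diameter from the nearest pair of seat edges (so the leg's bounding box is flush with the corner).

B is a fence section. Two 80×80 mm posts, 1673 mm tall, stand on the floor with a clear span of 1605 mm between their inner faces. Two horizontal rails of 80×87 mm section span the gap between the posts with their undersides at z = 292 mm and z = 1326 mm, flush with the posts' −y face. 6 pickets, each 74 mm wide, 15 mm thick and 1575 mm tall, are fixed to the +y face of the rails with their bottoms at z = 39 mm, evenly spaced across the span with equal gaps (rounded down to the nearest mm) at the −x end and between each pair — any rounding remainder accumulates at the +x end.

C is an open-topped rectangular box: outside dimensions 282×240×101 mm, with a uniform wall and base thickness of 17 mm. The base is a full 282×240 slab on the floor; four walls sit on top of the base. The front and back walls (the −y and +y sides) span the full width; the two side walls fit between them.

The fence section is on the floor beside the stool on its +y side. The open box is on top of the stool, centred.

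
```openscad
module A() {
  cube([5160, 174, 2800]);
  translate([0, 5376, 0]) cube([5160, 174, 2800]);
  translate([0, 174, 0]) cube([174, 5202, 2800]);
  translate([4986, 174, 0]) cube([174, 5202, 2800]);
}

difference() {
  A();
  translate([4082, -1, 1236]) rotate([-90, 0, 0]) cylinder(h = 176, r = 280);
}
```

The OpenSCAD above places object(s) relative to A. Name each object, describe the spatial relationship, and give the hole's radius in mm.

The subtracted cylinder has r = 280 mm.

A is a house frame. The house frame has a circular hole through its front wall. The hole's radius is 280 mm.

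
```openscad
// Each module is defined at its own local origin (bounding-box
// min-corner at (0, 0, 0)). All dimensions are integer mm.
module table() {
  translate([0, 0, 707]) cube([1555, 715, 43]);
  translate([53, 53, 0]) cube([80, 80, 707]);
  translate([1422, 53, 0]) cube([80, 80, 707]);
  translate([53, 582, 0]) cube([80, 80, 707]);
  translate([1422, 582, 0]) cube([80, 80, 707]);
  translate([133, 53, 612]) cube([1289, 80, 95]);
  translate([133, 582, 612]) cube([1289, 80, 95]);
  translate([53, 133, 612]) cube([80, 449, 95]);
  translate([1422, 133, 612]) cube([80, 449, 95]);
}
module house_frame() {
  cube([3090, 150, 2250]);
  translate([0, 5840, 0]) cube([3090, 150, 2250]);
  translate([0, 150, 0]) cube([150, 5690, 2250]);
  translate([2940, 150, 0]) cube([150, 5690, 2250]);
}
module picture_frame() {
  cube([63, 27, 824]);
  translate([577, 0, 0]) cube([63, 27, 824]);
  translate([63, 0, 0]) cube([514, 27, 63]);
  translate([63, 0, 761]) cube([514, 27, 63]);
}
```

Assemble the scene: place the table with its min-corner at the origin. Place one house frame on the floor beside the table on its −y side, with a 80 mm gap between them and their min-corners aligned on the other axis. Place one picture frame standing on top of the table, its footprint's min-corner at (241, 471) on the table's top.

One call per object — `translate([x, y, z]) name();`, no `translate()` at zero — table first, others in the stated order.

table();
translate([0, -6070, 0]) house_frame();
translate([241, 471, 750]) picture_frame();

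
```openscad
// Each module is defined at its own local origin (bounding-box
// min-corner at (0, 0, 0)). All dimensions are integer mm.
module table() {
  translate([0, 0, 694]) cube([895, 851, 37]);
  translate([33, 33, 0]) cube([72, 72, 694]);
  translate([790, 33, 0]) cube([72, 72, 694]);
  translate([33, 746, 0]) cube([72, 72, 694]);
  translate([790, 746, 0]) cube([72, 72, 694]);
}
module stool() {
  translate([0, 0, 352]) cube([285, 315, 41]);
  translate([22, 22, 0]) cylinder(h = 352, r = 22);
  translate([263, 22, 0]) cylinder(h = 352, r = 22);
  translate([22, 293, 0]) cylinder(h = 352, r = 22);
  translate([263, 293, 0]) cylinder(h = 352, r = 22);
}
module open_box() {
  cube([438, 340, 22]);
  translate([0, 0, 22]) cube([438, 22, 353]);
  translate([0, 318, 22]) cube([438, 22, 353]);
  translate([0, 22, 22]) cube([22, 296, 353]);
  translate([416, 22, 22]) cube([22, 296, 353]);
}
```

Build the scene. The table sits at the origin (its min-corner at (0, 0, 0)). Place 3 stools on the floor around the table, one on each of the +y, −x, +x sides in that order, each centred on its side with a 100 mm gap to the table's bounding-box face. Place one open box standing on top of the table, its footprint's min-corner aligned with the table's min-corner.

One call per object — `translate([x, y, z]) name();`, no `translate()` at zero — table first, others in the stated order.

table();
translate([305, 951, 0]) stool();
translate([-385, 268, 0]) stool();
translate([995, 268, 0]) stool();
translate([0, 0, 731]) open_box();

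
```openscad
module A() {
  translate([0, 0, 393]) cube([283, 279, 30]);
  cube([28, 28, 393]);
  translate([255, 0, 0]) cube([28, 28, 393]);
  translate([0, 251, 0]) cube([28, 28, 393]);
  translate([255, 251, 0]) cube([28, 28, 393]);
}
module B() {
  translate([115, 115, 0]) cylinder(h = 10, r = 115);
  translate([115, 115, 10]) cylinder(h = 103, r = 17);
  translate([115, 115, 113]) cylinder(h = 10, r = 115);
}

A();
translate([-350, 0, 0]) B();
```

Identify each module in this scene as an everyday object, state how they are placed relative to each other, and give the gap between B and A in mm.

The spool's nearest face is 120 mm from the stool's −x face.

A is a stool. B is a spool. The spool is on the floor beside the stool on its −x side. The gap between the spool and the stool is 120 mm.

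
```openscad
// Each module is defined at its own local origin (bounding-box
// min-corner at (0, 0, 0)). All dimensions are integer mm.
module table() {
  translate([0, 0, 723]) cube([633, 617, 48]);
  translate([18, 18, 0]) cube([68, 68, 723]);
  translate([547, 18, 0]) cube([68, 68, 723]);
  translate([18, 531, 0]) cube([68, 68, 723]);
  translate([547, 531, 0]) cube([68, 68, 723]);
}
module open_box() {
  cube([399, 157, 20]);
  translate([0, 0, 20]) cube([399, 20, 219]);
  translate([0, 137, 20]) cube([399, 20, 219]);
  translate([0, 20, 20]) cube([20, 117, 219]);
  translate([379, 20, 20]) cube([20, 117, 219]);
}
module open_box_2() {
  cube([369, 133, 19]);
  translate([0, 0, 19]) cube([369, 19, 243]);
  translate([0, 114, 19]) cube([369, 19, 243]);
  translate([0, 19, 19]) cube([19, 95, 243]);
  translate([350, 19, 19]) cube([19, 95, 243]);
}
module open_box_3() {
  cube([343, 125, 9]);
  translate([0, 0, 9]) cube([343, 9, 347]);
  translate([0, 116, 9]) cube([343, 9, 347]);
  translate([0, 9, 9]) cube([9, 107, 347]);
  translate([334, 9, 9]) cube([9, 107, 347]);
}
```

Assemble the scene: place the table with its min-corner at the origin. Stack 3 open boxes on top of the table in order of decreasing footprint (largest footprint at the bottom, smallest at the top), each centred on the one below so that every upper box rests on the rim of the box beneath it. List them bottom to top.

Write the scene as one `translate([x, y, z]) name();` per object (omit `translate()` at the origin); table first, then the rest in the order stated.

table();
translate([117, 230, 771]) open_box();
translate([132, 242, 1010]) open_box_2();
translate([145, 246, 1272]) open_box_3();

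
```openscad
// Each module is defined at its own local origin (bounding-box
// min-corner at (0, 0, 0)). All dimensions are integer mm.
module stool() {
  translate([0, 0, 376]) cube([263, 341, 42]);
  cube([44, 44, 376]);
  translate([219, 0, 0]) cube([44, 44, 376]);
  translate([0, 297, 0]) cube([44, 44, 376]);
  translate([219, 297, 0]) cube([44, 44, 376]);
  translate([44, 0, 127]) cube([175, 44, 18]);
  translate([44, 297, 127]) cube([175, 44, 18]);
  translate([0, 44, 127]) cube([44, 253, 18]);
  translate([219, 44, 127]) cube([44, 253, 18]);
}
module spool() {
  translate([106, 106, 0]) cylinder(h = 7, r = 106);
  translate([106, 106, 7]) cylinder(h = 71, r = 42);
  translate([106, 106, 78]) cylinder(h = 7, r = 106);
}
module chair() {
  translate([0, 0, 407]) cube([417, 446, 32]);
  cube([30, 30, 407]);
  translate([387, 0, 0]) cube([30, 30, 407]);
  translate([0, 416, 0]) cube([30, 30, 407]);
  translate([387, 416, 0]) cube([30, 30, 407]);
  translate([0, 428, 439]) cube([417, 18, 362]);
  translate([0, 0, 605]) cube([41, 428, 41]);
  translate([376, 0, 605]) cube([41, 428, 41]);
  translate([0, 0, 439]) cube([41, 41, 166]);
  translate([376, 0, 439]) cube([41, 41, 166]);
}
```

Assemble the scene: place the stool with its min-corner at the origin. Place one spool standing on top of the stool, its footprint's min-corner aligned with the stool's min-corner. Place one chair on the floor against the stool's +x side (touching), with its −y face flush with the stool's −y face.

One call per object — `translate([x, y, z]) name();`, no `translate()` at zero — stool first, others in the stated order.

stool();
translate([0, 0, 418]) spool();
translate([263, 0, 0]) chair();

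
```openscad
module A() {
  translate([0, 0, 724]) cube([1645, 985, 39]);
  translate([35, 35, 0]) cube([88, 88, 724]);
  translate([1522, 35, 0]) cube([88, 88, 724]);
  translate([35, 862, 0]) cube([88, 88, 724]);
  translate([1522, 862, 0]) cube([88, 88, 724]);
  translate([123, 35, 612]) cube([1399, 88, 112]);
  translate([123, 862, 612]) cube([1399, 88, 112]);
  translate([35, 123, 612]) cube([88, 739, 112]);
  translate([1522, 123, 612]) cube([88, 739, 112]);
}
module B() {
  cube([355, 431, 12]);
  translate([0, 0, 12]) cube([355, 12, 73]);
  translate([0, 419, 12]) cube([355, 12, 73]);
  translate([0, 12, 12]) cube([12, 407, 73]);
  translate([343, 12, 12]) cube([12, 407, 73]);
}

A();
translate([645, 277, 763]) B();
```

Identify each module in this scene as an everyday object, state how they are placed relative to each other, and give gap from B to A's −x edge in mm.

A is a table. B is an open box. The open box is on top of the table, centred. The gap from the open box to the table's −x edge is 645 mm.

The open box's min-x is at 645; the table's min-x is 0; gap = 645 mm.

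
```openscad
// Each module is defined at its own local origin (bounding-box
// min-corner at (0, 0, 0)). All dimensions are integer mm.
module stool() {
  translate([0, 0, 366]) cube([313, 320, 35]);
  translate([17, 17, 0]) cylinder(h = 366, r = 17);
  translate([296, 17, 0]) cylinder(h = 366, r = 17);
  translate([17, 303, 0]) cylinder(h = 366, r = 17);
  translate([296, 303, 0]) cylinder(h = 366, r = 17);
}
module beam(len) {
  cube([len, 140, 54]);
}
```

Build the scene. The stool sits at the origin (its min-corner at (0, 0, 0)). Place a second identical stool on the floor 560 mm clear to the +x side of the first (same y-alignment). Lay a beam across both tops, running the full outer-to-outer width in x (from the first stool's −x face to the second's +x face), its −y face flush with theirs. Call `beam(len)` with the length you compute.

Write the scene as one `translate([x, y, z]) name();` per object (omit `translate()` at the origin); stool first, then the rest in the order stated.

stool();
translate([873, 0, 0]) stool();
translate([0, 0, 401]) beam(1186);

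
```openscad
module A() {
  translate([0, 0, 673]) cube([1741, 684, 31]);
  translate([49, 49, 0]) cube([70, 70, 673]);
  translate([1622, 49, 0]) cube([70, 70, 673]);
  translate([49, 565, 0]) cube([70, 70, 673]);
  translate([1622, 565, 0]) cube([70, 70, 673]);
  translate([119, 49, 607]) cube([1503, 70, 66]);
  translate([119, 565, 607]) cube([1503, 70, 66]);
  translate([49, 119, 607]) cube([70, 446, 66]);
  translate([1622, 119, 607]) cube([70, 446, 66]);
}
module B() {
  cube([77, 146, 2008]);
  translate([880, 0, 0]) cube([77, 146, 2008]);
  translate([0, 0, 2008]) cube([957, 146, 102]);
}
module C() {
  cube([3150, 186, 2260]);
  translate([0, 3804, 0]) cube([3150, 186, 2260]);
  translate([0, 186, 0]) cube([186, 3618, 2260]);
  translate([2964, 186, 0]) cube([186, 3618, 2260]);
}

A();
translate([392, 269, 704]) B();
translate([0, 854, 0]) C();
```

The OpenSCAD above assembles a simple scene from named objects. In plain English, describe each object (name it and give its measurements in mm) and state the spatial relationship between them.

A is a table with a 1741×684 mm rectangular top, 31 mm thick, top surface at z = 704 mm, supported by four 70×70 mm square legs, each inset 49 mm from the nearest pair of top edges, running from the floor. Four apron rails, 70 mm thick and 66 mm tall, run between adjacent legs with their top edges flush with the underside of the top and their outer faces flush with the legs' outer faces.

B is a door frame. The clear opening is 803 mm wide and 2008 mm high. Two 77 mm wide jambs, 146 mm deep, stand either side of the opening from the floor to the top of the opening. A 102 mm thick head sits across the top of both jambs, spanning the full outside width of the frame.

C is the wall frame of a small rectangular building: four walls, each 2260 mm tall and 186 mm thick, enclosing a footprint 3150 mm (x) by 3990 mm (y) outside-to-outside, with no floor or roof. The front and back walls (the −y and +y sides) span the full width; the two side walls fit between them.

The door frame is on top of the table, centred. The house frame is on the floor beside the table on its +y side.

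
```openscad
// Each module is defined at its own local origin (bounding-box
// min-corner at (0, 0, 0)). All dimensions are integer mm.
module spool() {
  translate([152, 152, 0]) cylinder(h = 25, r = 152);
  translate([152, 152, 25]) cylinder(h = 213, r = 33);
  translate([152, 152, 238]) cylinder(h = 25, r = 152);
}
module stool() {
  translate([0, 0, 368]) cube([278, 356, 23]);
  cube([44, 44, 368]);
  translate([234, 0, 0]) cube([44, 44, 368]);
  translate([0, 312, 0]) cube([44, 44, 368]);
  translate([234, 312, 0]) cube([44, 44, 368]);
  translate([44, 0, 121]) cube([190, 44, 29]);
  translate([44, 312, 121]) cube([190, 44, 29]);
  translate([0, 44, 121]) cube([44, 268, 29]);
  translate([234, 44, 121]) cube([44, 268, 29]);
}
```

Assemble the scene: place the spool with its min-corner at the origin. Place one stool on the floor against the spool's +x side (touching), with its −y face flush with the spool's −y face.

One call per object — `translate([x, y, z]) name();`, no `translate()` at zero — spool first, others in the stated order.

spool();
translate([304, 0, 0]) stool();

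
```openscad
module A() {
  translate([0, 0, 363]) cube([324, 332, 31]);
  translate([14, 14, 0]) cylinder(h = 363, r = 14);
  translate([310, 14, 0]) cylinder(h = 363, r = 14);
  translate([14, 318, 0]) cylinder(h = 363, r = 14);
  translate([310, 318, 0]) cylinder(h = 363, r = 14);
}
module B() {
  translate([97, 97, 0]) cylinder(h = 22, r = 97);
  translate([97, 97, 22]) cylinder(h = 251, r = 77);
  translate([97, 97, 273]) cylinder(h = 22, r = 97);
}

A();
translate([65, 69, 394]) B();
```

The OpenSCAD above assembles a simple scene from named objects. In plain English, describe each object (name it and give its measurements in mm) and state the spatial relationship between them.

A is a simple wooden stool: a rectangular seat 324 mm (x) by 332 mm (y), 31 mm thick, top face at z = 394 mm, on four round legs, each 28 mm in diameter. The legs rest on z = 0, each leg's axis is inset half a diameter from the nearest pair of seat edges (so the leg's bounding box is flush with the corner).

B is a spool: two coaxial disc flanges of radius 97 mm and thickness 22 mm, joined by a core cylinder of radius 77 mm and height 251 mm. The lower flange rests on z = 0 and the three cylinders share a vertical axis.

The spool is on top of the stool, centred.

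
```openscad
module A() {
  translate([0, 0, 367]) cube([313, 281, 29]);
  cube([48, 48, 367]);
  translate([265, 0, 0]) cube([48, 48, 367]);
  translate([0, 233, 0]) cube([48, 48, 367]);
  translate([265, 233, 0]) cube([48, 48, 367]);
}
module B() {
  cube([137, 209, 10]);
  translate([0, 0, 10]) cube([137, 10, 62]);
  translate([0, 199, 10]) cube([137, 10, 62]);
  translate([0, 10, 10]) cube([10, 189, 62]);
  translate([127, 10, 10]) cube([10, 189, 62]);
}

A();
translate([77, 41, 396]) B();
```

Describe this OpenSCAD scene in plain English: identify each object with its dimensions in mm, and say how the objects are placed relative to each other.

A is a four-legged stool. The seat is a 313×281×29 mm slab whose top surface is at z = 396 mm; four square legs, each 48×48 mm in cross-section, run from the floor (z = 0) to the underside of the seat, each flush with a corner of the seat.

B is an open-topped rectangular box: outside dimensions 137×209×72 mm, with a uniform wall and base thickness of 10 mm. The base is a full 137×209 slab on the floor; four walls sit on top of the base. The front and back walls (the −y and +y sides) span the full width; the two side walls fit between them.

The open box is on top of the stool.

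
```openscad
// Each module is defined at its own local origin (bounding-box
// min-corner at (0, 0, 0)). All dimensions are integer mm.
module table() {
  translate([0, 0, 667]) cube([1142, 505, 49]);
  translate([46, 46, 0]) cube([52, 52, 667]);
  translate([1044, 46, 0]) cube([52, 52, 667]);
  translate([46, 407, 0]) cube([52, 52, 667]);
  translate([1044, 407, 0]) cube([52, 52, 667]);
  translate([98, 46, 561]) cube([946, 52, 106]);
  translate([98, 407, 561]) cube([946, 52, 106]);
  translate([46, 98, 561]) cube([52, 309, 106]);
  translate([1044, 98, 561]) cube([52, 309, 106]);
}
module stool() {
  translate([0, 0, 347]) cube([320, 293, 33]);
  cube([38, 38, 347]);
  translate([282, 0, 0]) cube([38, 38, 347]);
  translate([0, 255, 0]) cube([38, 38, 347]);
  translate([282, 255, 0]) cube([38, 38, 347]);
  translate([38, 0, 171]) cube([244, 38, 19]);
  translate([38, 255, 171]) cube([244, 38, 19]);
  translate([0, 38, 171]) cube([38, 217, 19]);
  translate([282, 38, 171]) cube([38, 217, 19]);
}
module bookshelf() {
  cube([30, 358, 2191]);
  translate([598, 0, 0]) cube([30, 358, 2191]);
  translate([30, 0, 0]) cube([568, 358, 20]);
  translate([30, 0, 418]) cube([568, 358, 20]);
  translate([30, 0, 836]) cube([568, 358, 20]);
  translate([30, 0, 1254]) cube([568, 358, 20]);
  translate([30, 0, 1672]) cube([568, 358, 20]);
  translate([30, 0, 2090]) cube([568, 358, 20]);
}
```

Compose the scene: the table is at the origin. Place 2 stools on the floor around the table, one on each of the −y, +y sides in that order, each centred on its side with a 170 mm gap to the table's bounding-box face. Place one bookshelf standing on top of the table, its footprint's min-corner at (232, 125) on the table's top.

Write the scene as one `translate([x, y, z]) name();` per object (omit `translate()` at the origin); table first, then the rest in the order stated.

table();
translate([411, -463, 0]) stool();
translate([411, 675, 0]) stool();
translate([232, 125, 716]) bookshelf();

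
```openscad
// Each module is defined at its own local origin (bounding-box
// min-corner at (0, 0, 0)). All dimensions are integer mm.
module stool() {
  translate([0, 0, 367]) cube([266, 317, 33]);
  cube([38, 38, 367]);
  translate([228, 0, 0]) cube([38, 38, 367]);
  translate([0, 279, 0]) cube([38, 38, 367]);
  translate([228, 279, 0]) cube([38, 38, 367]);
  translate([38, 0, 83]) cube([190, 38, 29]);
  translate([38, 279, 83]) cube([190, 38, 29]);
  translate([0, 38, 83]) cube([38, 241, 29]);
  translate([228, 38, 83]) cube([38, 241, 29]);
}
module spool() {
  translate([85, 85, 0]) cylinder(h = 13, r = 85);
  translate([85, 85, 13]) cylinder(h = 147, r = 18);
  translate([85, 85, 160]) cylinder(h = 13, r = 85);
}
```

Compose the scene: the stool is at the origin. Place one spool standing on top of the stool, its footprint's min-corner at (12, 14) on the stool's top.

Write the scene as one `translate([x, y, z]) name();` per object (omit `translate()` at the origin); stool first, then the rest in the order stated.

stool();
translate([12, 14, 400]) spool();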